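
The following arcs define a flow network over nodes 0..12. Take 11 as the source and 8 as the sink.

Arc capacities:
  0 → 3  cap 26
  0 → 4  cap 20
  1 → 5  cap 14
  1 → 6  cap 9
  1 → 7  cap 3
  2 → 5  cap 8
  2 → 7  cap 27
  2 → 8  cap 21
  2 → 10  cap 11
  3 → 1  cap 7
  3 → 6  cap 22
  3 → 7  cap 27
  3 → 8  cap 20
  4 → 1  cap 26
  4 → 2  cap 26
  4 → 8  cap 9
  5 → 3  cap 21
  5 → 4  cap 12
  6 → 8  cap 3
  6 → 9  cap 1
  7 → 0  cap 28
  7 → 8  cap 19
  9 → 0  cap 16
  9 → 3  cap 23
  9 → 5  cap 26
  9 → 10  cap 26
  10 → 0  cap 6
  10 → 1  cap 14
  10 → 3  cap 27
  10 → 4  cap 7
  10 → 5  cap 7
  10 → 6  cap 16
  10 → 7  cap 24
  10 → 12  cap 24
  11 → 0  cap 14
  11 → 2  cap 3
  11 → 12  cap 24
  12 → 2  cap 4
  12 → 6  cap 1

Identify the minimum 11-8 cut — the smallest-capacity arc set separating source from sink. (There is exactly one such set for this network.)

augment #1: 11→2→8 push 3
augment #2: 11→0→3→8 push 14
augment #3: 11→12→2→8 push 4
augment #4: 11→12→6→8 push 1
max flow = 22; residual-reachable set from 11 gives S-side
cut edges (S→T): {(11,0), (11,2), (12,2), (12,6)} total cap 22

Min-cut arcs: {(11,0), (11,2), (12,2), (12,6)} (total capacity 22)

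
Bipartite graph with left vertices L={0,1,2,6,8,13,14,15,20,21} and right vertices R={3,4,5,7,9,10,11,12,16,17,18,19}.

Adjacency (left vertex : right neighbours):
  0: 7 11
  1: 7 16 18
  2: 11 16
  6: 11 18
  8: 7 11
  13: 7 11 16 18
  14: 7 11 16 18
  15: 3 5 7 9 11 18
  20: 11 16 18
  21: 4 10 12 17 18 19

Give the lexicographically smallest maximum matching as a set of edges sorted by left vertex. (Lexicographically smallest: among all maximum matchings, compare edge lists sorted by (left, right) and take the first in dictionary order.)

Lex-smallest maximum matching: {(0,7), (1,16), (2,11), (6,18), (15,3), (21,4)}

|M| = 6 (so the lex-smallest maximum matching has 6 edges)
process left vertices in ascending order; for each, take the smallest-labelled available neighbour that still permits 6 edges overall, or leave it unmatched if none does
lex-smallest matching: {0-7, 1-16, 2-11, 6-18, 15-3, 21-4}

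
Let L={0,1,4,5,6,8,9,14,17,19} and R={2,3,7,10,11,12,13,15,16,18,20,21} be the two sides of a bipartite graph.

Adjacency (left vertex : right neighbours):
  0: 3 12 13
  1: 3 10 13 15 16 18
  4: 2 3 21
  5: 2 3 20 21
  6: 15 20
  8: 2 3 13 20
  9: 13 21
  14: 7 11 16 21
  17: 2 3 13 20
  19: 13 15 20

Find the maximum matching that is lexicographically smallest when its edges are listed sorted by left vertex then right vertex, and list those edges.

|M| = 9 (so the lex-smallest maximum matching has 9 edges)
process left vertices in ascending order; for each, take the smallest-labelled available neighbour that still permits 9 edges overall, or leave it unmatched if none does
lex-smallest matching: {0-12, 1-10, 4-2, 5-3, 6-15, 8-13, 9-21, 14-7, 17-20}

Lex-smallest maximum matching: {(0,12), (1,10), (4,2), (5,3), (6,15), (8,13), (9,21), (14,7), (17,20)}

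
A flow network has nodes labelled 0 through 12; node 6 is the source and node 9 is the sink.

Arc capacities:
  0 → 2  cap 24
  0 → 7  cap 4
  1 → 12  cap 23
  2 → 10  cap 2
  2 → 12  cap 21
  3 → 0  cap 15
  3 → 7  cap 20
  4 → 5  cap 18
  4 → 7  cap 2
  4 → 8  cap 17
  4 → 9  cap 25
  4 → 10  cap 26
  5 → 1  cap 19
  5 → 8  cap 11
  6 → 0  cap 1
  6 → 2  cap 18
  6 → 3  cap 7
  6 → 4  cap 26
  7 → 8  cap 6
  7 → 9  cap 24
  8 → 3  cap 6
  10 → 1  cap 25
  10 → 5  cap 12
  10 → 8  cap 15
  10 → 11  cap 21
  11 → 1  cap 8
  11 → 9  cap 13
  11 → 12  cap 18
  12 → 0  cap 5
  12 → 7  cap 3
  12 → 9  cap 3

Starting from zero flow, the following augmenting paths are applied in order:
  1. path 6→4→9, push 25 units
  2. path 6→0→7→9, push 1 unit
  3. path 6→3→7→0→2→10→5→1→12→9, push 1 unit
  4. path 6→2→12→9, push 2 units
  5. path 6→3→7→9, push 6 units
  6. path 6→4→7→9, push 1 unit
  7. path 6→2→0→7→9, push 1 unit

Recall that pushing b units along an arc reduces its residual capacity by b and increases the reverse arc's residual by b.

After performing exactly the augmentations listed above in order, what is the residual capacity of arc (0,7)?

after path 1 (6→4→9, push 25): res(0,7)=4
after path 2 (6→0→7→9, push 1): res(0,7)=3
after path 3 (6→3→7→0→2→10→5→1→12→9, push 1): res(0,7)=4
after path 4 (6→2→12→9, push 2): res(0,7)=4
after path 5 (6→3→7→9, push 6): res(0,7)=4
after path 6 (6→4→7→9, push 1): res(0,7)=4
after path 7 (6→2→0→7→9, push 1): res(0,7)=3

Residual capacity of (0,7): 3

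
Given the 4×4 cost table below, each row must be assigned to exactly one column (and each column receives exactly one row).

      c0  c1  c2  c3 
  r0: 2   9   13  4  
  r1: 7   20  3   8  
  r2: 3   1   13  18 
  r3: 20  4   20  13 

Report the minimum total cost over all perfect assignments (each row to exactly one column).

Minimum assignment cost: 14

optimal assignment: row0→col3 (cost 4), row1→col2 (cost 3), row2→col0 (cost 3), row3→col1 (cost 4)
total = 4 + 3 + 3 + 4 = 14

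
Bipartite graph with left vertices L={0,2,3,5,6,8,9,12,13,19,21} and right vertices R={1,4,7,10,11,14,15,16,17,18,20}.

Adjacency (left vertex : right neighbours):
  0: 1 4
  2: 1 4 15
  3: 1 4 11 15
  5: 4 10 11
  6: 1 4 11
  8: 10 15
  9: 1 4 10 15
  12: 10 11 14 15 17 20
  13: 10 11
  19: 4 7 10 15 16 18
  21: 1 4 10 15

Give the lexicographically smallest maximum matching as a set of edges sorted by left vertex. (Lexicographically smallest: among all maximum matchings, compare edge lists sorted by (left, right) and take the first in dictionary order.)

Lex-smallest maximum matching: {(0,1), (2,4), (3,11), (5,10), (8,15), (12,14), (19,7)}

|M| = 7 (so the lex-smallest maximum matching has 7 edges)
process left vertices in ascending order; for each, take the smallest-labelled available neighbour that still permits 7 edges overall, or leave it unmatched if none does
lex-smallest matching: {0-1, 2-4, 3-11, 5-10, 8-15, 12-14, 19-7}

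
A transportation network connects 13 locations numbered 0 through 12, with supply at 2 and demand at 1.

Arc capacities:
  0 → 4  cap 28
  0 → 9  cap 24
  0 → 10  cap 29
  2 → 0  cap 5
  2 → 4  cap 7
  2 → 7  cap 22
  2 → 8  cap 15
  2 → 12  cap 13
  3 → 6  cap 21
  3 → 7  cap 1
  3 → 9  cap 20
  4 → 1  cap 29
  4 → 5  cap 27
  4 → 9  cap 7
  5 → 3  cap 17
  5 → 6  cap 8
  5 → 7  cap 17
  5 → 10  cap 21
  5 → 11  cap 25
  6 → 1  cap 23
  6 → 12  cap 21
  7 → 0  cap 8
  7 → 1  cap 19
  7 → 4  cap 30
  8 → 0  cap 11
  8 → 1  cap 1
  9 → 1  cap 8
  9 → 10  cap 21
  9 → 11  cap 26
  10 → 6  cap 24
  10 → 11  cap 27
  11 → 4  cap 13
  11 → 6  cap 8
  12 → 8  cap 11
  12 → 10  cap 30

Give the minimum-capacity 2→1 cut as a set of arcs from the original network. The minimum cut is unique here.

augment #1: 2→4→1 push 7
augment #2: 2→7→1 push 19
augment #3: 2→8→1 push 1
augment #4: 2→0→4→1 push 5
augment #5: 2→7→4→1 push 3
augment #6: 2→8→0→4→1 push 11
augment #7: 2→12→10→6→1 push 13
max flow = 59; residual-reachable set from 2 gives S-side
cut edges (S→T): {(2,0), (2,4), (2,7), (2,12), (8,0), (8,1)} total cap 59

Min-cut arcs: {(2,0), (2,4), (2,7), (2,12), (8,0), (8,1)} (total capacity 59)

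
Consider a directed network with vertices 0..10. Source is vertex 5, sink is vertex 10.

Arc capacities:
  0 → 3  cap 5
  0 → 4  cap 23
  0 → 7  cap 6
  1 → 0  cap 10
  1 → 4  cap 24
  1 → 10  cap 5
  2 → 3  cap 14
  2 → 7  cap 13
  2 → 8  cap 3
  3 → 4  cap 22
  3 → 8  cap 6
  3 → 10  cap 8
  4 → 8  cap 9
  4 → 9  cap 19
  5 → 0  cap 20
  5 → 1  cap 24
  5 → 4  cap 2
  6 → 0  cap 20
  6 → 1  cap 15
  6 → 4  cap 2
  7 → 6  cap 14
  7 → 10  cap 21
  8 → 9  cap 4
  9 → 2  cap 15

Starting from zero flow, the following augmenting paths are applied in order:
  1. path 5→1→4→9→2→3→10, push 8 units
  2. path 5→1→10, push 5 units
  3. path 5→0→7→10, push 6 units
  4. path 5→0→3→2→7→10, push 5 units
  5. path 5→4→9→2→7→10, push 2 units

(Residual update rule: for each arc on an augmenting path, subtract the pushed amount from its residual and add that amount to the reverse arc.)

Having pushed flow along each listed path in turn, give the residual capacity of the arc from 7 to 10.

Residual capacity of (7,10): 8

after path 1 (5→1→4→9→2→3→10, push 8): res(7,10)=21
after path 2 (5→1→10, push 5): res(7,10)=21
after path 3 (5→0→7→10, push 6): res(7,10)=15
after path 4 (5→0→3→2→7→10, push 5): res(7,10)=10
after path 5 (5→4→9→2→7→10, push 2): res(7,10)=8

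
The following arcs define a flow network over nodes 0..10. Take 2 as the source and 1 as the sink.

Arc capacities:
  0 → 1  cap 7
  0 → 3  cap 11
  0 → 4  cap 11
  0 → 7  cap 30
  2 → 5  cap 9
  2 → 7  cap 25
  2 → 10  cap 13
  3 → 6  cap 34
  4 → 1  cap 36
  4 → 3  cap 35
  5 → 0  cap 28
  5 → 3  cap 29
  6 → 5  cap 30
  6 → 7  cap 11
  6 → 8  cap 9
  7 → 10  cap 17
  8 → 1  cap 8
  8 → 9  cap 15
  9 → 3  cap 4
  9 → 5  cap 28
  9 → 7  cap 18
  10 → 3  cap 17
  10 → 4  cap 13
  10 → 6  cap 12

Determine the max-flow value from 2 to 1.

augment #1: 2→5→0→1 bottleneck 7, total now 7
augment #2: 2→10→4→1 bottleneck 13, total now 20
augment #3: 2→5→0→4→1 bottleneck 2, total now 22
augment #4: 2→7→10→6→8→1 bottleneck 8, total now 30
augment #5: 2→7→10→6→5→0→4→1 bottleneck 4, total now 34
augment #6: 2→7→10→3→6→5→0→4→1 bottleneck 5, total now 39

Maximum flow value: 39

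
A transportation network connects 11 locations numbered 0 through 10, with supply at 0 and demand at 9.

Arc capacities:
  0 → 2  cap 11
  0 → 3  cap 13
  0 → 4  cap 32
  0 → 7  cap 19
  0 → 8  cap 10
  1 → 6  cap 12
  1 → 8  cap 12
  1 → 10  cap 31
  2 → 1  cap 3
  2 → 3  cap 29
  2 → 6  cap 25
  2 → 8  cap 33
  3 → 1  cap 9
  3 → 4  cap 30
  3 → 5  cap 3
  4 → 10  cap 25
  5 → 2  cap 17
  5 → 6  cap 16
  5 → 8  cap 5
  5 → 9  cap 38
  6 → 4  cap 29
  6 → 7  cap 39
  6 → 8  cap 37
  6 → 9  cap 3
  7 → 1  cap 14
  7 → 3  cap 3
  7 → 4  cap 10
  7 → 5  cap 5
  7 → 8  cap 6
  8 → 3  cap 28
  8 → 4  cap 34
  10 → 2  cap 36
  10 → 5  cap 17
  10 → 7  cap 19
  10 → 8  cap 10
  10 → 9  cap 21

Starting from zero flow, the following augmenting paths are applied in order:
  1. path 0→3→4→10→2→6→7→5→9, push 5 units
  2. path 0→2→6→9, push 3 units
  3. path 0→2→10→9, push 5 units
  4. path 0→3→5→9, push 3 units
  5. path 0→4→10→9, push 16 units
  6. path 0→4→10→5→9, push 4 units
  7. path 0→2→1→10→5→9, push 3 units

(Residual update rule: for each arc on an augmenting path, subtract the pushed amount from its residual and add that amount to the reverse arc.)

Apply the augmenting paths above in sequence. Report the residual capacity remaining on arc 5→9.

Residual capacity of (5,9): 23

after path 1 (0→3→4→10→2→6→7→5→9, push 5): res(5,9)=33
after path 2 (0→2→6→9, push 3): res(5,9)=33
after path 3 (0→2→10→9, push 5): res(5,9)=33
after path 4 (0→3→5→9, push 3): res(5,9)=30
after path 5 (0→4→10→9, push 16): res(5,9)=30
after path 6 (0→4→10→5→9, push 4): res(5,9)=26
after path 7 (0→2→1→10→5→9, push 3): res(5,9)=23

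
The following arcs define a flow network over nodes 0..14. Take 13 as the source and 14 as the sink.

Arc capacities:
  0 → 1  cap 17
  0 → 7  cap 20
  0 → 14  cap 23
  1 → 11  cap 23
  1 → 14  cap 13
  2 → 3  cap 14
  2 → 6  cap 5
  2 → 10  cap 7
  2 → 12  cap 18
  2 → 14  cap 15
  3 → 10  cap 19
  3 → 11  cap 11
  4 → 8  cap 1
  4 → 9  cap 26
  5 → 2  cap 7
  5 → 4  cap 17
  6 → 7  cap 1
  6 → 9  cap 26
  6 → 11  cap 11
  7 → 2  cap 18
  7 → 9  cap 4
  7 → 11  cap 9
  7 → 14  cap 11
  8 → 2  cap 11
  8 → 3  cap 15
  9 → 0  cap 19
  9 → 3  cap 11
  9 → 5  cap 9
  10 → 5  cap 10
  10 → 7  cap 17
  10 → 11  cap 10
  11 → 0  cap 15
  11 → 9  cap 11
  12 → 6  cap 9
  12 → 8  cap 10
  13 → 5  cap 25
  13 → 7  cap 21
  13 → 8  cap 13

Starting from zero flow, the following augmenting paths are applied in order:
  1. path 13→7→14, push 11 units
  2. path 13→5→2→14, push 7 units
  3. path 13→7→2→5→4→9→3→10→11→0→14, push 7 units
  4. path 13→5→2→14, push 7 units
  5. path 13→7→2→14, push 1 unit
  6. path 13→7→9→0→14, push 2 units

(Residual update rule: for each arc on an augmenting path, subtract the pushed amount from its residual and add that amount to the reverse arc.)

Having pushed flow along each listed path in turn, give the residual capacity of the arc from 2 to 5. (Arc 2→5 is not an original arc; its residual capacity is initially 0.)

Residual capacity of (2,5): 7

after path 1 (13→7→14, push 11): res(2,5)=0
after path 2 (13→5→2→14, push 7): res(2,5)=7
after path 3 (13→7→2→5→4→9→3→10→11→0→14, push 7): res(2,5)=0
after path 4 (13→5→2→14, push 7): res(2,5)=7
after path 5 (13→7→2→14, push 1): res(2,5)=7
after path 6 (13→7→9→0→14, push 2): res(2,5)=7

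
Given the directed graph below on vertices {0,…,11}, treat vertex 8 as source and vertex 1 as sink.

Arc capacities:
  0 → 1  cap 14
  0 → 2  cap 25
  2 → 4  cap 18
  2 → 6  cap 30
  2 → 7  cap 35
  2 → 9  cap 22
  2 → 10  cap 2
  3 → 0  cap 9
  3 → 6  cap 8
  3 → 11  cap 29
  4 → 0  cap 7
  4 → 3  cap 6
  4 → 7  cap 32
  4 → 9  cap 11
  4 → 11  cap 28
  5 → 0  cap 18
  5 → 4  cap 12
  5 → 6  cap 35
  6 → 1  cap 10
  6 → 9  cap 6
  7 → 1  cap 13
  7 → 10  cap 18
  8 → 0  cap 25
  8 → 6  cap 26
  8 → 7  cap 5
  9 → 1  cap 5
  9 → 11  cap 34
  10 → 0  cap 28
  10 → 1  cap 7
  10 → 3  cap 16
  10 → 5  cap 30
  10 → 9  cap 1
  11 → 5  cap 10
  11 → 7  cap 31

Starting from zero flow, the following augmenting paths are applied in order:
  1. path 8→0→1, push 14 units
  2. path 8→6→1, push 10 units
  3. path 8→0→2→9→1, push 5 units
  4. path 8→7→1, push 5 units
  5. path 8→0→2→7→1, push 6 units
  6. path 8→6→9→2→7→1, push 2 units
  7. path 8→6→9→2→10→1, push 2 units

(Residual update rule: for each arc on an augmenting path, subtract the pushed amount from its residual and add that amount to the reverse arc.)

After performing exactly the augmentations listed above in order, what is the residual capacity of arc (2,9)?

Residual capacity of (2,9): 21

after path 1 (8→0→1, push 14): res(2,9)=22
after path 2 (8→6→1, push 10): res(2,9)=22
after path 3 (8→0→2→9→1, push 5): res(2,9)=17
after path 4 (8→7→1, push 5): res(2,9)=17
after path 5 (8→0→2→7→1, push 6): res(2,9)=17
after path 6 (8→6→9→2→7→1, push 2): res(2,9)=19
after path 7 (8→6→9→2→10→1, push 2): res(2,9)=21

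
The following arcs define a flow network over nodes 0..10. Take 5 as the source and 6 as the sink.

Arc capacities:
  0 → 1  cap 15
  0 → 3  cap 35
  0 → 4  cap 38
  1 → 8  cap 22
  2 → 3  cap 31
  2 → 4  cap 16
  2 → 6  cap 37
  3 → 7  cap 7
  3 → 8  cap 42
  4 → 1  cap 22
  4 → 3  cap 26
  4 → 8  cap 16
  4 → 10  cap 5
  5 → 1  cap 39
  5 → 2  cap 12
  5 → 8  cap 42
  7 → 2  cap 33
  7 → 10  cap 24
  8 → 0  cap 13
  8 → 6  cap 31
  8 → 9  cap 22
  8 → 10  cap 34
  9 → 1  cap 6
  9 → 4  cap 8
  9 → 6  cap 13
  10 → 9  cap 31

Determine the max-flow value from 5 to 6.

augment #1: 5→2→6 bottleneck 12, total now 12
augment #2: 5→8→6 bottleneck 31, total now 43
augment #3: 5→8→9→6 bottleneck 11, total now 54
augment #4: 5→1→8→9→6 bottleneck 2, total now 56
augment #5: 5→1→8→0→3→7→2→6 bottleneck 7, total now 63

Maximum flow value: 63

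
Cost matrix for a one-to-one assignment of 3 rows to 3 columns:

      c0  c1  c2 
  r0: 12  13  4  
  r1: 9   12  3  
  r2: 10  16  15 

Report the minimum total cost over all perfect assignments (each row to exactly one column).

Minimum assignment cost: 26

one of 2 optimal assignments: row0→col1 (cost 13), row1→col2 (cost 3), row2→col0 (cost 10)
total = 13 + 3 + 10 = 26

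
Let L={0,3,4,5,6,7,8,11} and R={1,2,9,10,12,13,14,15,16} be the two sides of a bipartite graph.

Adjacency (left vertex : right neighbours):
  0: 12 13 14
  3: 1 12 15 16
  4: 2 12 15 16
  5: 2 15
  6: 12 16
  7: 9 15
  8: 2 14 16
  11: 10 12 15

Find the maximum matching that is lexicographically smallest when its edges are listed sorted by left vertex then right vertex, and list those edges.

|M| = 8 (so the lex-smallest maximum matching has 8 edges)
process left vertices in ascending order; for each, take the smallest-labelled available neighbour that still permits 8 edges overall, or leave it unmatched if none does
lex-smallest matching: {0-12, 3-1, 4-2, 5-15, 6-16, 7-9, 8-14, 11-10}

Lex-smallest maximum matching: {(0,12), (3,1), (4,2), (5,15), (6,16), (7,9), (8,14), (11,10)}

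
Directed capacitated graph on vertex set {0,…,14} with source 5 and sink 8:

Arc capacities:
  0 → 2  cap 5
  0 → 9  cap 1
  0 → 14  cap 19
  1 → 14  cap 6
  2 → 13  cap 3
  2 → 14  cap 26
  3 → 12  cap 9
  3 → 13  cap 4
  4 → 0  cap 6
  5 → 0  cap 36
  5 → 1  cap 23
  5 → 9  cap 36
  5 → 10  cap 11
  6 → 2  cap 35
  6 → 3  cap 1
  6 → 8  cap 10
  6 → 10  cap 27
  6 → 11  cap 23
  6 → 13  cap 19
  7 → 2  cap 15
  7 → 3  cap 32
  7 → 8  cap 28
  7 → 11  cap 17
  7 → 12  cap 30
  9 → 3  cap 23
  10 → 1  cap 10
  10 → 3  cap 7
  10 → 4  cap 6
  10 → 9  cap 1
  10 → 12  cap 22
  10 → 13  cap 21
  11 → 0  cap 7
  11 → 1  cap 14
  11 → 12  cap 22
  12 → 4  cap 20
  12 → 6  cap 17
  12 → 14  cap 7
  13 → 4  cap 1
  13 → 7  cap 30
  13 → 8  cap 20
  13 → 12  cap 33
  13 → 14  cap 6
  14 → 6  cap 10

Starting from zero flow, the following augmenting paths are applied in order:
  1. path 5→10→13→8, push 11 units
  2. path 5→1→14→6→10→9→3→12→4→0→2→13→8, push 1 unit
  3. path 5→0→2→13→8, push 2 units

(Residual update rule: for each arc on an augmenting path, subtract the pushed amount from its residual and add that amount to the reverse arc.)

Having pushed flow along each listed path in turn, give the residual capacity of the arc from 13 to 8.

Residual capacity of (13,8): 6

after path 1 (5→10→13→8, push 11): res(13,8)=9
after path 2 (5→1→14→6→10→9→3→12→4→0→2→13→8, push 1): res(13,8)=8
after path 3 (5→0→2→13→8, push 2): res(13,8)=6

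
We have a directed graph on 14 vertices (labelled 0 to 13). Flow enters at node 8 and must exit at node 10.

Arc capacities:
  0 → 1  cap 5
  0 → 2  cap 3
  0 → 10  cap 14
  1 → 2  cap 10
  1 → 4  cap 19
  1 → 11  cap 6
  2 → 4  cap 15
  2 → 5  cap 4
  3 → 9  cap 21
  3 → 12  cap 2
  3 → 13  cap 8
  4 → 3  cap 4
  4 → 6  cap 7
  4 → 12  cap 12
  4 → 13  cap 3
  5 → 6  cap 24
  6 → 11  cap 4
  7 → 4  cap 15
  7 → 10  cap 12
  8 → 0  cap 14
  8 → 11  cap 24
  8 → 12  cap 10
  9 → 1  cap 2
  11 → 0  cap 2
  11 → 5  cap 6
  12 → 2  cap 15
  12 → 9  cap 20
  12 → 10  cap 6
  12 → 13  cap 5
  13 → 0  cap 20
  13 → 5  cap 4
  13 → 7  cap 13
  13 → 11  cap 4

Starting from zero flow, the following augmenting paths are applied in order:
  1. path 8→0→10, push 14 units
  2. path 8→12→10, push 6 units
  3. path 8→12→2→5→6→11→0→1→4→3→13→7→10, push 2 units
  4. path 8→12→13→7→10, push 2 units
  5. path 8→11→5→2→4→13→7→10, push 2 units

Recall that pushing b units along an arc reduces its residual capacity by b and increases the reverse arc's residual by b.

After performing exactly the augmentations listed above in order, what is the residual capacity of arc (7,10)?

after path 1 (8→0→10, push 14): res(7,10)=12
after path 2 (8→12→10, push 6): res(7,10)=12
after path 3 (8→12→2→5→6→11→0→1→4→3→13→7→10, push 2): res(7,10)=10
after path 4 (8→12→13→7→10, push 2): res(7,10)=8
after path 5 (8→11→5→2→4→13→7→10, push 2): res(7,10)=6

Residual capacity of (7,10): 6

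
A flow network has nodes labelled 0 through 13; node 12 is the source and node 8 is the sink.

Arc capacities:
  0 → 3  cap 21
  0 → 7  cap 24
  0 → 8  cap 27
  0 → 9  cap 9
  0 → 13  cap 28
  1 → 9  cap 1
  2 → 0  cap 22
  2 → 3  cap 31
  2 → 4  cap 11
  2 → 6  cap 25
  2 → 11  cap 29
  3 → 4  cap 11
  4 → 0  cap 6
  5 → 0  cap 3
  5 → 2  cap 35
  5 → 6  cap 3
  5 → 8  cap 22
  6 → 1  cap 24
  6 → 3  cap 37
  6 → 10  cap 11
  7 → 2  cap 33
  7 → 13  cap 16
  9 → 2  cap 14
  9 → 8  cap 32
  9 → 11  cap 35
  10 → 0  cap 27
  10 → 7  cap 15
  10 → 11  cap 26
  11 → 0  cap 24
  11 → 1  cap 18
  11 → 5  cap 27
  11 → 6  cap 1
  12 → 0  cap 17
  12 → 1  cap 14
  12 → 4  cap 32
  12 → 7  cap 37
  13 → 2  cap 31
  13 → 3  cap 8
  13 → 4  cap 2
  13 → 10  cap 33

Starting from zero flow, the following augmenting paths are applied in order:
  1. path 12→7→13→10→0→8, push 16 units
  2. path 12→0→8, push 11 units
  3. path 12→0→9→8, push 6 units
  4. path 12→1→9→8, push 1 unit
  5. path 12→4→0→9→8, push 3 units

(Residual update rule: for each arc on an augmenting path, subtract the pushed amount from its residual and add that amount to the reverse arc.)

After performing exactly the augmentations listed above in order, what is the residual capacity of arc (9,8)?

Residual capacity of (9,8): 22

after path 1 (12→7→13→10→0→8, push 16): res(9,8)=32
after path 2 (12→0→8, push 11): res(9,8)=32
after path 3 (12→0→9→8, push 6): res(9,8)=26
after path 4 (12→1→9→8, push 1): res(9,8)=25
after path 5 (12→4→0→9→8, push 3): res(9,8)=22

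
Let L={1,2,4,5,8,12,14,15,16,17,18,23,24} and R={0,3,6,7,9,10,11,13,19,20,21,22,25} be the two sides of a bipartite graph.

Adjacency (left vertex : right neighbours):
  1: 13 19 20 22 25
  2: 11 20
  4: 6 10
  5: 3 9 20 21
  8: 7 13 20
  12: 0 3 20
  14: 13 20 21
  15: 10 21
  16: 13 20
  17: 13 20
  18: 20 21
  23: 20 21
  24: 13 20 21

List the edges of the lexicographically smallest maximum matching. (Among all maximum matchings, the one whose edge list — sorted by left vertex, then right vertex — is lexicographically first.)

Lex-smallest maximum matching: {(1,19), (2,11), (4,6), (5,3), (8,7), (12,0), (14,13), (15,10), (16,20), (18,21)}

|M| = 10 (so the lex-smallest maximum matching has 10 edges)
process left vertices in ascending order; for each, take the smallest-labelled available neighbour that still permits 10 edges overall, or leave it unmatched if none does
lex-smallest matching: {1-19, 2-11, 4-6, 5-3, 8-7, 12-0, 14-13, 15-10, 16-20, 18-21}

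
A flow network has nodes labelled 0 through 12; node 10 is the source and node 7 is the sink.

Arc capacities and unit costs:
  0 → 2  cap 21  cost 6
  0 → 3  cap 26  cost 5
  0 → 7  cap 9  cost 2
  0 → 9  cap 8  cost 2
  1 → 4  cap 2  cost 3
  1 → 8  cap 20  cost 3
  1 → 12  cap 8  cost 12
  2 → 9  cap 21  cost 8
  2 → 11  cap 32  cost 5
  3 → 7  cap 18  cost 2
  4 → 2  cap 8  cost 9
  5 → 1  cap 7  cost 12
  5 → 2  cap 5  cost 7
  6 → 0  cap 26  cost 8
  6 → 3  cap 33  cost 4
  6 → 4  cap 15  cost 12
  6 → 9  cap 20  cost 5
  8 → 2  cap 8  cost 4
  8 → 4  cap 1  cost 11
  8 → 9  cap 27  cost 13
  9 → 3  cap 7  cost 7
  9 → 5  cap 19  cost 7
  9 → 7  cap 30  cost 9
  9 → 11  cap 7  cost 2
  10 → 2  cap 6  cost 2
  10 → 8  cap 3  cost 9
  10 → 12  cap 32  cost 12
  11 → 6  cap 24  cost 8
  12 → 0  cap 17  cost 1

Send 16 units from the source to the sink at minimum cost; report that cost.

shortest-cost path #1: 10→12→0→7 push 9 @ unit cost 15 (adds 135)
shortest-cost path #2: 10→2→9→7 push 6 @ unit cost 19 (adds 114)
shortest-cost path #3: 10→12→0→3→7 push 1 @ unit cost 20 (adds 20)
total cost = 269

Minimum cost for 16 units: 269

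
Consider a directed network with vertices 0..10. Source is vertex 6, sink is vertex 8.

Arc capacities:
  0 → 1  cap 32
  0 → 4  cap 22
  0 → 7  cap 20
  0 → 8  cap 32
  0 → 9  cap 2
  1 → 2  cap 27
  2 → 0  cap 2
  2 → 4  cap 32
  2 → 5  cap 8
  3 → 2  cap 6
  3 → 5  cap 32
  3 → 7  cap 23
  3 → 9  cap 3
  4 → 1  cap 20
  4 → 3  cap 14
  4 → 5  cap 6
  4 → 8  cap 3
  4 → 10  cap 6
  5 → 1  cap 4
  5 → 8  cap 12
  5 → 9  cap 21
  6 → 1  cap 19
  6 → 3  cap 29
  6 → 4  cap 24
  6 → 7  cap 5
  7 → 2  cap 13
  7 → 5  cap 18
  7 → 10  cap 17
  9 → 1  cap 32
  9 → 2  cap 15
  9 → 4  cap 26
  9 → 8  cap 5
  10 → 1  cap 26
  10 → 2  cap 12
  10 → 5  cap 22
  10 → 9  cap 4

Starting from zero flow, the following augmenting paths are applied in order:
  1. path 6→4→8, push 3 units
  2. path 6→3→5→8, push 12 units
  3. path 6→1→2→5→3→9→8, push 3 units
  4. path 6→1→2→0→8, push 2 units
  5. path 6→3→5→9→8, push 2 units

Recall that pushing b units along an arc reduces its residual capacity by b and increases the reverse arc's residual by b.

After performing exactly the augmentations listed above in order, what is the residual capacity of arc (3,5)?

after path 1 (6→4→8, push 3): res(3,5)=32
after path 2 (6→3→5→8, push 12): res(3,5)=20
after path 3 (6→1→2→5→3→9→8, push 3): res(3,5)=23
after path 4 (6→1→2→0→8, push 2): res(3,5)=23
after path 5 (6→3→5→9→8, push 2): res(3,5)=21

Residual capacity of (3,5): 21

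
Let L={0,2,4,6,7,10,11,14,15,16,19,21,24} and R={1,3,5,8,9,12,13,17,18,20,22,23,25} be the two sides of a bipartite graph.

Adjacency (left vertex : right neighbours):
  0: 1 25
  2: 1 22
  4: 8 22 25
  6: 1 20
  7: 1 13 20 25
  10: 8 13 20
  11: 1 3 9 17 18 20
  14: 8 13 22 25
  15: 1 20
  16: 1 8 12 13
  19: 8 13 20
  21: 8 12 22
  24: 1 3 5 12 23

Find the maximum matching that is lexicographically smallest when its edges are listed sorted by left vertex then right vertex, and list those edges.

|M| = 9 (so the lex-smallest maximum matching has 9 edges)
process left vertices in ascending order; for each, take the smallest-labelled available neighbour that still permits 9 edges overall, or leave it unmatched if none does
lex-smallest matching: {0-1, 2-22, 4-8, 6-20, 7-13, 11-3, 14-25, 16-12, 24-5}

Lex-smallest maximum matching: {(0,1), (2,22), (4,8), (6,20), (7,13), (11,3), (14,25), (16,12), (24,5)}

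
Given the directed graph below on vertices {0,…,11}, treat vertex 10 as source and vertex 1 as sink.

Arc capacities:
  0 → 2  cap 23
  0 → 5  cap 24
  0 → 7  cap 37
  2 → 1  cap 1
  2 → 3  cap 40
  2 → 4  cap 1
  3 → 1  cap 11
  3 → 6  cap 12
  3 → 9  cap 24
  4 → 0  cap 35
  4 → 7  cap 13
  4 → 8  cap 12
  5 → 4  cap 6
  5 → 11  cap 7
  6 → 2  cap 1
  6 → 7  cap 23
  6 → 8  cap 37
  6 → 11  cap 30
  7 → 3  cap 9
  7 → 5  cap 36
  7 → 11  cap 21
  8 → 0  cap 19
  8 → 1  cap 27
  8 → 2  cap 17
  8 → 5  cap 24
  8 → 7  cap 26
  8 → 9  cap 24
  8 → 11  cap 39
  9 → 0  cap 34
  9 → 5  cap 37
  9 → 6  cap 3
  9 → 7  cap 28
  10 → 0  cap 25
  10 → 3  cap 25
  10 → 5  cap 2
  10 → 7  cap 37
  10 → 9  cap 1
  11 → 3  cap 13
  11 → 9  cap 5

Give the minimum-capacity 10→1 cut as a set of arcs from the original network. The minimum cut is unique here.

augment #1: 10→3→1 push 11
augment #2: 10→0→2→1 push 1
augment #3: 10→3→6→8→1 push 12
augment #4: 10→5→4→8→1 push 2
augment #5: 10→9→6→8→1 push 1
augment #6: 10→0→2→4→8→1 push 1
augment #7: 10→0→5→4→8→1 push 4
augment #8: 10→3→9→6→8→1 push 2
max flow = 34; residual-reachable set from 10 gives S-side
cut edges (S→T): {(2,1), (2,4), (3,1), (3,6), (5,4), (9,6)} total cap 34

Min-cut arcs: {(2,1), (2,4), (3,1), (3,6), (5,4), (9,6)} (total capacity 34)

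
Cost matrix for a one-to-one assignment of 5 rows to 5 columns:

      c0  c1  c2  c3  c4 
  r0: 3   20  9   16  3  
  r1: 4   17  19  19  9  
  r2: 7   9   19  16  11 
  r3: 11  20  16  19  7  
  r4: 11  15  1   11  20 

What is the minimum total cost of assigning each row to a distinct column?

optimal assignment: row0→col4 (cost 3), row1→col0 (cost 4), row2→col1 (cost 9), row3→col3 (cost 19), row4→col2 (cost 1)
total = 3 + 4 + 9 + 19 + 1 = 36

Minimum assignment cost: 36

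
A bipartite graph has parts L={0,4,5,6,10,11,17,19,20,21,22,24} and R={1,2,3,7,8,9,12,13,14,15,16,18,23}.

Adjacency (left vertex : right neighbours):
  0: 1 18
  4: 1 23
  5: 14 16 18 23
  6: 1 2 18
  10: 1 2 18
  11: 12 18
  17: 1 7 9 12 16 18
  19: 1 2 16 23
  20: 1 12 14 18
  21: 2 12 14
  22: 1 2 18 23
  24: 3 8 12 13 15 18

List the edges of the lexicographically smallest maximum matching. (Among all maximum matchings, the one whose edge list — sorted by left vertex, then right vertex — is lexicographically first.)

|M| = 9 (so the lex-smallest maximum matching has 9 edges)
process left vertices in ascending order; for each, take the smallest-labelled available neighbour that still permits 9 edges overall, or leave it unmatched if none does
lex-smallest matching: {0-1, 4-23, 5-14, 6-2, 10-18, 11-12, 17-7, 19-16, 24-3}

Lex-smallest maximum matching: {(0,1), (4,23), (5,14), (6,2), (10,18), (11,12), (17,7), (19,16), (24,3)}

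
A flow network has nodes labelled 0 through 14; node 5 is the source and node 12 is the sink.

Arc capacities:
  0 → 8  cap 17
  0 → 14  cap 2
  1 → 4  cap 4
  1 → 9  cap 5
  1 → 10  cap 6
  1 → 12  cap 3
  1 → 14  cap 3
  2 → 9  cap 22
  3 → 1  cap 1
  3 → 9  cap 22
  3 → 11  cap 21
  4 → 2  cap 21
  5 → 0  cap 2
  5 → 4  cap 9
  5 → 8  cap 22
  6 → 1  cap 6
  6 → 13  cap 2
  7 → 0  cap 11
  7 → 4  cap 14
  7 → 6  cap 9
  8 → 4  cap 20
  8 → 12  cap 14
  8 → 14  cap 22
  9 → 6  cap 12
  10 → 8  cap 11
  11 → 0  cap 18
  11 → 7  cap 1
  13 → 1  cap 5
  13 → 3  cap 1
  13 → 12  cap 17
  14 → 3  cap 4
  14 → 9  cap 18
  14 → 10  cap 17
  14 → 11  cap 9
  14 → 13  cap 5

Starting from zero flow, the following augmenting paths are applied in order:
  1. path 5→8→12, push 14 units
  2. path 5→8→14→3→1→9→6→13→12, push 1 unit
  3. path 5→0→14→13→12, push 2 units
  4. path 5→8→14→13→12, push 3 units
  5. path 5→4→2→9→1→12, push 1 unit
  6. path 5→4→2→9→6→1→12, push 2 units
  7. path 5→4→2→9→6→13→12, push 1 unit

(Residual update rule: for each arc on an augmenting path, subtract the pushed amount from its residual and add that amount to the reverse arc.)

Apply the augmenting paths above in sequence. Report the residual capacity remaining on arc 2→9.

after path 1 (5→8→12, push 14): res(2,9)=22
after path 2 (5→8→14→3→1→9→6→13→12, push 1): res(2,9)=22
after path 3 (5→0→14→13→12, push 2): res(2,9)=22
after path 4 (5→8→14→13→12, push 3): res(2,9)=22
after path 5 (5→4→2→9→1→12, push 1): res(2,9)=21
after path 6 (5→4→2→9→6→1→12, push 2): res(2,9)=19
after path 7 (5→4→2→9→6→13→12, push 1): res(2,9)=18

Residual capacity of (2,9): 18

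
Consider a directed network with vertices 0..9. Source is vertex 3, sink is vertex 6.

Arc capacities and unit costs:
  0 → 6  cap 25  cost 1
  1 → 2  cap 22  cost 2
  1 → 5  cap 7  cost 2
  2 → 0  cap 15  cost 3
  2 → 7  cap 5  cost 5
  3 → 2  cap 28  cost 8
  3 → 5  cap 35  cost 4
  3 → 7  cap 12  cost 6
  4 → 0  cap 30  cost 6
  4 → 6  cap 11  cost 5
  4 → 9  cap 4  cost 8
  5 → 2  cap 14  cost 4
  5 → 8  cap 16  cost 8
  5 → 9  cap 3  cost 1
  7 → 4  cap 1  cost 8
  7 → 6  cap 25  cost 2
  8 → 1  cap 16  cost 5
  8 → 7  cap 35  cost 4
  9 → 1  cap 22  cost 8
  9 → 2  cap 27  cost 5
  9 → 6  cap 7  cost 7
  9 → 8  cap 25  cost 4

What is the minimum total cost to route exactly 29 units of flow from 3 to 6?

shortest-cost path #1: 3→7→6 push 12 @ unit cost 8 (adds 96)
shortest-cost path #2: 3→5→9→6 push 3 @ unit cost 12 (adds 36)
shortest-cost path #3: 3→2→0→6 push 14 @ unit cost 12 (adds 168)
total cost = 300

Minimum cost for 29 units: 300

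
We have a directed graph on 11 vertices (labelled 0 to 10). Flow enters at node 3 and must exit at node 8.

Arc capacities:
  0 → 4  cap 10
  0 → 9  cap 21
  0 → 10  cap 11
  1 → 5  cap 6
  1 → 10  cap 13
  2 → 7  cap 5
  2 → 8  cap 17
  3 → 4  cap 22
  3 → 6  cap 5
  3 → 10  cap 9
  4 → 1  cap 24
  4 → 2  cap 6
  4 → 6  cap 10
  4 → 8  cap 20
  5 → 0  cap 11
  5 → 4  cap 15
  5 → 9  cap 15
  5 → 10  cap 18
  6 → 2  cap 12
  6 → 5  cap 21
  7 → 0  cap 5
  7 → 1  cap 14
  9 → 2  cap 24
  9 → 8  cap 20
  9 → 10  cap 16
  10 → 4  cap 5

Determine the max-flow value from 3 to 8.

augment #1: 3→4→8 bottleneck 20, total now 20
augment #2: 3→4→2→8 bottleneck 2, total now 22
augment #3: 3→6→2→8 bottleneck 5, total now 27
augment #4: 3→10→4→2→8 bottleneck 4, total now 31
augment #5: 3→10→4→6→2→8 bottleneck 1, total now 32

Maximum flow value: 32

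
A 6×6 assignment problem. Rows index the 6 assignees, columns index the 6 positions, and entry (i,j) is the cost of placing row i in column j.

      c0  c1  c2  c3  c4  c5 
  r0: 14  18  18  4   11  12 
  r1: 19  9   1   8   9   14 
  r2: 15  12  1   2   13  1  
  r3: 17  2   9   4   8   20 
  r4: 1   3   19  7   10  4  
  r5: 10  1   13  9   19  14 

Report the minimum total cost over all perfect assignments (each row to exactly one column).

optimal assignment: row0→col3 (cost 4), row1→col2 (cost 1), row2→col5 (cost 1), row3→col4 (cost 8), row4→col0 (cost 1), row5→col1 (cost 1)
total = 4 + 1 + 1 + 8 + 1 + 1 = 16

Minimum assignment cost: 16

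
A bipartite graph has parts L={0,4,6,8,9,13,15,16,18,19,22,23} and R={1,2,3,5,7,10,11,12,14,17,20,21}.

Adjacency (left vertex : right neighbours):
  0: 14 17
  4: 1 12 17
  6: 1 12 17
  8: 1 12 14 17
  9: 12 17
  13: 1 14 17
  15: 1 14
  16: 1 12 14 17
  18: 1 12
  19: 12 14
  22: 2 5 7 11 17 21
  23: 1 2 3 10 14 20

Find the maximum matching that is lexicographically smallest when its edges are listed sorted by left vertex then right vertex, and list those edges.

|M| = 6 (so the lex-smallest maximum matching has 6 edges)
process left vertices in ascending order; for each, take the smallest-labelled available neighbour that still permits 6 edges overall, or leave it unmatched if none does
lex-smallest matching: {0-14, 4-1, 6-12, 8-17, 22-2, 23-3}

Lex-smallest maximum matching: {(0,14), (4,1), (6,12), (8,17), (22,2), (23,3)}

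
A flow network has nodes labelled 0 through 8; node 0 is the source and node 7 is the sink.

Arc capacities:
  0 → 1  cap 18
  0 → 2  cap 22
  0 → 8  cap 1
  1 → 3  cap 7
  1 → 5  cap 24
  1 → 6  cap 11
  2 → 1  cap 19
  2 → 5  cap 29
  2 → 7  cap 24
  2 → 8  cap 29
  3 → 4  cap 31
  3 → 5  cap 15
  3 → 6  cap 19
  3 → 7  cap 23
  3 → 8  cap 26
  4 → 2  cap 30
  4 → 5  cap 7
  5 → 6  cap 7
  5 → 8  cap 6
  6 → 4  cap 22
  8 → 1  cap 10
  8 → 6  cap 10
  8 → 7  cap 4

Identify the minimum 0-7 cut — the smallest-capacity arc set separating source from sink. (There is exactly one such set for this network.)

augment #1: 0→2→7 push 22
augment #2: 0→8→7 push 1
augment #3: 0→1→3→7 push 7
augment #4: 0→1→5→8→7 push 3
augment #5: 0→1→6→4→2→7 push 2
max flow = 35; residual-reachable set from 0 gives S-side
cut edges (S→T): {(1,3), (2,7), (8,7)} total cap 35

Min-cut arcs: {(1,3), (2,7), (8,7)} (total capacity 35)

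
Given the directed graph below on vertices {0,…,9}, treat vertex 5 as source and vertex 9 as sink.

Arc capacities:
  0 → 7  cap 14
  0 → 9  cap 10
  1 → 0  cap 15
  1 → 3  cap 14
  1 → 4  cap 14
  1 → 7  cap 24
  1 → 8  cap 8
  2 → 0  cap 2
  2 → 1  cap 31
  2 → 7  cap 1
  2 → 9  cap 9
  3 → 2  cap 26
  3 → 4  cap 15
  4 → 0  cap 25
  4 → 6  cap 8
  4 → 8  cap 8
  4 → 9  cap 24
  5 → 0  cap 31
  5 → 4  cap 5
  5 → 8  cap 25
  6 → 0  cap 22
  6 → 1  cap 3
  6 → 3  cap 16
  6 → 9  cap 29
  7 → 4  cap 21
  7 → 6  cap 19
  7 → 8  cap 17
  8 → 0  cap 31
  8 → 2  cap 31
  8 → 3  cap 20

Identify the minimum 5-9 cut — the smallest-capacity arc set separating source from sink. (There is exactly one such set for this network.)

Min-cut arcs: {(0,7), (0,9), (5,4), (5,8)} (total capacity 54)

augment #1: 5→0→9 push 10
augment #2: 5→4→9 push 5
augment #3: 5→8→2→9 push 9
augment #4: 5→0→7→4→9 push 14
augment #5: 5→8→3→4→9 push 5
augment #6: 5→8→2→7→6→9 push 1
augment #7: 5→8→3→4→6→9 push 8
augment #8: 5→8→2→1→7→6→9 push 2
max flow = 54; residual-reachable set from 5 gives S-side
cut edges (S→T): {(0,7), (0,9), (5,4), (5,8)} total cap 54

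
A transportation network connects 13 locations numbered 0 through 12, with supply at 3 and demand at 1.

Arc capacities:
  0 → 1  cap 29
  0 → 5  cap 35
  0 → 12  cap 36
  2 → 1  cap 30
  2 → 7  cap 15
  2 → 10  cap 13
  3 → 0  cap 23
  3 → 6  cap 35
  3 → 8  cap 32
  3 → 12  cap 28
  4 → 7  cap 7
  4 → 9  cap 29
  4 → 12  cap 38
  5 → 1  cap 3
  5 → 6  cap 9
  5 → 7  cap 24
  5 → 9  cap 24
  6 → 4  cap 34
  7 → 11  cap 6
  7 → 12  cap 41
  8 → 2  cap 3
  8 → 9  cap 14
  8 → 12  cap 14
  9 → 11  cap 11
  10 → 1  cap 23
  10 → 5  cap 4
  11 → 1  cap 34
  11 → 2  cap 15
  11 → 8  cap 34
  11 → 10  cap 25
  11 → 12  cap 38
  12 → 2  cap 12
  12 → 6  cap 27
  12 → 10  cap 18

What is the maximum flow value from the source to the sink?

Maximum flow value: 73

augment #1: 3→0→1 bottleneck 23, total now 23
augment #2: 3→8→2→1 bottleneck 3, total now 26
augment #3: 3→12→2→1 bottleneck 12, total now 38
augment #4: 3→12→10→1 bottleneck 16, total now 54
augment #5: 3→8→9→11→1 bottleneck 11, total now 65
augment #6: 3→8→12→10→1 bottleneck 2, total now 67
augment #7: 3→6→4→7→11→1 bottleneck 6, total now 73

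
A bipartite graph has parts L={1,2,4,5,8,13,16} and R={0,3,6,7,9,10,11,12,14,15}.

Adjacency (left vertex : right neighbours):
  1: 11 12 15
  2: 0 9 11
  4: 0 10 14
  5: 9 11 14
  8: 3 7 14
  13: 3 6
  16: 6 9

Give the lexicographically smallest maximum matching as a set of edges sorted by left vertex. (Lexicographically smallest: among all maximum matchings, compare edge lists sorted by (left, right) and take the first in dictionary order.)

Lex-smallest maximum matching: {(1,11), (2,0), (4,10), (5,9), (8,7), (13,3), (16,6)}

|M| = 7 (so the lex-smallest maximum matching has 7 edges)
process left vertices in ascending order; for each, take the smallest-labelled available neighbour that still permits 7 edges overall, or leave it unmatched if none does
lex-smallest matching: {1-11, 2-0, 4-10, 5-9, 8-7, 13-3, 16-6}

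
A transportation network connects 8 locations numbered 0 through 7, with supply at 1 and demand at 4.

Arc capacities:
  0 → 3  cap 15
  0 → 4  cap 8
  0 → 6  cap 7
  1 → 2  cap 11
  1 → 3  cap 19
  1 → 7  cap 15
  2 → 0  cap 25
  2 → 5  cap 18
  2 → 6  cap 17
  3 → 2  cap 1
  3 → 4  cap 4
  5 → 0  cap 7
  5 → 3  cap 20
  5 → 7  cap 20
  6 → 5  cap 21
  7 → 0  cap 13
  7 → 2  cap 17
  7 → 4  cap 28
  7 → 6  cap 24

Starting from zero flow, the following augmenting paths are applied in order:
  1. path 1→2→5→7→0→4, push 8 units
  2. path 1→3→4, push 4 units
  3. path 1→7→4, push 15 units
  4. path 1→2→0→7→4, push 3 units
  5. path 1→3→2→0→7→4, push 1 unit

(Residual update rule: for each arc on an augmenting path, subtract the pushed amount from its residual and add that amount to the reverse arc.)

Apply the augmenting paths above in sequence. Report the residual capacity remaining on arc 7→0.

Residual capacity of (7,0): 9

after path 1 (1→2→5→7→0→4, push 8): res(7,0)=5
after path 2 (1→3→4, push 4): res(7,0)=5
after path 3 (1→7→4, push 15): res(7,0)=5
after path 4 (1→2→0→7→4, push 3): res(7,0)=8
after path 5 (1→3→2→0→7→4, push 1): res(7,0)=9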